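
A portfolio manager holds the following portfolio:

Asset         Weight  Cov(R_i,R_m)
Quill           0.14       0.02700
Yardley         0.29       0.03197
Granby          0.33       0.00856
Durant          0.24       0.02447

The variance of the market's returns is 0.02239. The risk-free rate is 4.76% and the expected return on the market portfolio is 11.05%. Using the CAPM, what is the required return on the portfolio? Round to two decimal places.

10.87%

β_Quill = 0.02700 / 0.02239 = 1.2059
β_Yardley = 0.03197 / 0.02239 = 1.4279
β_Granby = 0.00856 / 0.02239 = 0.3823
β_Durant = 0.02447 / 0.02239 = 1.0929
β_P = Σ w_i β_i = 0.14×1.2059 + 0.29×1.4279 + 0.33×0.3823 + 0.24×1.0929 = 0.9714
MRP = 11.05% − 4.76% = 6.29%
E(R_P) = R_f + β_P × MRP = 4.76% + 0.9714 × 6.29% = 10.87%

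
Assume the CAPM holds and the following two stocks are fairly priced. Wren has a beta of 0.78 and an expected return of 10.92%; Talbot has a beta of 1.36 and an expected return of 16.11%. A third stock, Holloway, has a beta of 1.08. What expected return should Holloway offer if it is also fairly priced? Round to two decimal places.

MRP (SML slope) = (16.11% − 10.92%) / (1.36 − 0.78) = 5.19% / 0.58 = 8.9483%
R_f (intercept) = 10.92% − 0.78 × 8.9483% = 3.9403%
E(R_Holloway) = R_f + β × MRP = 3.9403% + 1.08 × 8.9483% = 13.60%

13.60%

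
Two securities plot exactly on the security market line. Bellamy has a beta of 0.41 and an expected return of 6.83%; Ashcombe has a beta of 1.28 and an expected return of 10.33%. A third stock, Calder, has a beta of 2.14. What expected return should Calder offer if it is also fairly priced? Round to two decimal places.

MRP (SML slope) = (10.33% − 6.83%) / (1.28 − 0.41) = 3.50% / 0.87 = 4.0230%
R_f (intercept) = 6.83% − 0.41 × 4.0230% = 5.1806%
E(R_Calder) = R_f + β × MRP = 5.1806% + 2.14 × 4.0230% = 13.79%

13.79%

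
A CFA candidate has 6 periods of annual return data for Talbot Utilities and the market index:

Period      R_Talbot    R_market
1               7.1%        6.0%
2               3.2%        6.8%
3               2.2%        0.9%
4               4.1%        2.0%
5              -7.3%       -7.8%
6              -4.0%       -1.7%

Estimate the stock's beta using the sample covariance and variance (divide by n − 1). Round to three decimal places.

Mean R_i = (7.1 + 3.2 + 2.2 + 4.1 − 7.3 − 4.0) / 6 = 0.8833%
Mean R_m = (6.0 + 6.8 + 0.9 + 2.0 − 7.8 − 1.7) / 6 = 1.0333%
Σ(R_i − R̄_i)(R_m − R̄_m) = 132.8033  ⇒  Cov = 132.8033 / 5 = 26.5607
Σ(R_m − R̄_m)² = 144.3733  ⇒  Var(R_m) = 144.3733 / 5 = 28.8747
β = Cov / Var(R_m) = 26.5607 / 28.8747 = 0.9199

0.920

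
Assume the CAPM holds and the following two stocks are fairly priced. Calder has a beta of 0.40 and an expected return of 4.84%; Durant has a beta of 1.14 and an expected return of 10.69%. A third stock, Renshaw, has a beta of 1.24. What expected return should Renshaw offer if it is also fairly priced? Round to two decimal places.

11.48%

MRP (SML slope) = (10.69% − 4.84%) / (1.14 − 0.40) = 5.85% / 0.74 = 7.9054%
R_f (intercept) = 4.84% − 0.40 × 7.9054% = 1.6778%
E(R_Renshaw) = R_f + β × MRP = 1.6778% + 1.24 × 7.9054% = 11.48%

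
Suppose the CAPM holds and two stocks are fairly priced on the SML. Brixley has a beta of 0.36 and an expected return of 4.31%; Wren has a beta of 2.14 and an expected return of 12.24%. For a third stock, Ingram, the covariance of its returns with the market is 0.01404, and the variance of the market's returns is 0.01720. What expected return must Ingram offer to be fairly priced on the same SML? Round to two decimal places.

MRP = (12.24% − 4.31%) / (2.14 − 0.36) = 4.4551%
R_f = 4.31% − 0.36 × 4.4551% = 2.7062%
β_Ingram = Cov / Var(R_m) = 0.01404 / 0.01720 = 0.8163
E(R_Ingram) = R_f + β × MRP = 2.7062% + 0.8163 × 4.4551% = 6.34%

6.34%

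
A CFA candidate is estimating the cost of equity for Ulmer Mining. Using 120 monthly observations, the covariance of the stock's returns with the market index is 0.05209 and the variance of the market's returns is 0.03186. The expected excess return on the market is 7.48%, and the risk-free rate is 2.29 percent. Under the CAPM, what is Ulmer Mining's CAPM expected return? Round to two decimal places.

β = Cov(R_i, R_m) / Var(R_m) = 0.05209 / 0.03186 = 1.6350
E(R) = R_f + β × MRP = 2.29% + 1.6350 × 7.48% = 14.52%

14.52%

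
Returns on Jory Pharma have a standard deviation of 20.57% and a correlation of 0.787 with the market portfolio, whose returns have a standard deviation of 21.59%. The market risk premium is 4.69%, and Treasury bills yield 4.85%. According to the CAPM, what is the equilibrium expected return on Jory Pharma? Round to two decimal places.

β = ρ × σ_i / σ_m = 0.787 × 20.57% / 21.59% = 0.7498
E(R) = 4.85% + 0.7498 × 4.69% = 8.37%

8.37%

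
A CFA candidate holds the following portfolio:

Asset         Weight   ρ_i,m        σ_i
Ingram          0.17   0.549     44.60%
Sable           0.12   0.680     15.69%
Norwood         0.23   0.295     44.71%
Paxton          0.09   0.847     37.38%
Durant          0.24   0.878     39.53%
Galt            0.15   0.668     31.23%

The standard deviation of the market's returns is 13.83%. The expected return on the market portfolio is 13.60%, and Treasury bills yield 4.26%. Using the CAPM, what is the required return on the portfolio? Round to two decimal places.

β_Ingram = 0.549 × 44.60% / 13.83% = 1.7705
β_Sable = 0.680 × 15.69% / 13.83% = 0.7715
β_Norwood = 0.295 × 44.71% / 13.83% = 0.9537
β_Paxton = 0.847 × 37.38% / 13.83% = 2.2893
β_Durant = 0.878 × 39.53% / 13.83% = 2.5096
β_Galt = 0.668 × 31.23% / 13.83% = 1.5084
β_P = Σ w_i β_i = 0.17×1.7705 + 0.12×0.7715 + 0.23×0.9537 + 0.09×2.2893 + 0.24×2.5096 + 0.15×1.5084 = 1.6475
MRP = 13.60% − 4.26% = 9.34%
E(R_P) = R_f + β_P × MRP = 4.26% + 1.6475 × 9.34% = 19.65%

19.65%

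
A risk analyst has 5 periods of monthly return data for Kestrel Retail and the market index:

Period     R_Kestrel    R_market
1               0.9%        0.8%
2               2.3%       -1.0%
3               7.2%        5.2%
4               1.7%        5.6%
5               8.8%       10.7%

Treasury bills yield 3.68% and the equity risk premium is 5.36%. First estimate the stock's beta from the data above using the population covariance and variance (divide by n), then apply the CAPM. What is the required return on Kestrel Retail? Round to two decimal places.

Mean R_i = (0.9 + 2.3 + 7.2 + 1.7 + 8.8) / 5 = 4.1800%
Mean R_m = (0.8 − 1.0 + 5.2 + 5.6 + 10.7) / 5 = 4.2600%
Σ(R_i − R̄_i)(R_m − R̄_m) = 50.5060  ⇒  Cov = 50.5060 / 5 = 10.1012
Σ(R_m − R̄_m)² = 83.7920  ⇒  Var(R_m) = 83.7920 / 5 = 16.7584
β = Cov / Var(R_m) = 10.1012 / 16.7584 = 0.6028
E(R) = R_f + β × MRP = 3.68% + 0.6028 × 5.36% = 6.91%

6.91%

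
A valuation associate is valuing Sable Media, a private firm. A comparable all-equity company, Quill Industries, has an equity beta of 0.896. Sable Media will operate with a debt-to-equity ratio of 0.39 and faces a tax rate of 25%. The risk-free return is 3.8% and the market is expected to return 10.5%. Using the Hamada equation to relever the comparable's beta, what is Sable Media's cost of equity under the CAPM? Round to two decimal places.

β_L = β_U × [1 + (1 − t)(D/E)] = 0.896 × [1 + (1 − 0.25) × 0.39]
    = 0.896 × [1 + 0.75 × 0.39] = 0.896 × 1.2925 = 1.1581
MRP = 10.5% − 3.8% = 6.70%
E(R) = R_f + β_L × MRP = 3.8% + 1.1581 × 6.7% = 11.56%

11.56%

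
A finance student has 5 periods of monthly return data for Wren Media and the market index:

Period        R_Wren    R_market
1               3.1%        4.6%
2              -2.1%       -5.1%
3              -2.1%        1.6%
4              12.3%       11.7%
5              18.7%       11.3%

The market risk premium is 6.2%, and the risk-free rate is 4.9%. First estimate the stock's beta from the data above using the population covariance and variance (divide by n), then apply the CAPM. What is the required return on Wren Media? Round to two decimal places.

12.18%

Mean R_i = (3.1 − 2.1 − 2.1 + 12.3 + 18.7) / 5 = 5.9800%
Mean R_m = (4.6 − 5.1 + 1.6 + 11.7 + 11.3) / 5 = 4.8200%
Σ(R_i − R̄_i)(R_m − R̄_m) = 232.7120  ⇒  Cov = 232.7120 / 5 = 46.5424
Σ(R_m − R̄_m)² = 198.1480  ⇒  Var(R_m) = 198.1480 / 5 = 39.6296
β = Cov / Var(R_m) = 46.5424 / 39.6296 = 1.1744
E(R) = R_f + β × MRP = 4.9% + 1.1744 × 6.2% = 12.18%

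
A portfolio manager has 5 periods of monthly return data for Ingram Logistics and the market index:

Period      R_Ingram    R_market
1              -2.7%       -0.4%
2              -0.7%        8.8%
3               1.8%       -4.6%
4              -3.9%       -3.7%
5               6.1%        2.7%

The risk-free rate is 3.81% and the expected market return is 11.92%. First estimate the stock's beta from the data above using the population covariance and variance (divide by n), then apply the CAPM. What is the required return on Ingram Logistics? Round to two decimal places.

4.99%

Mean R_i = (-2.7 − 0.7 + 1.8 − 3.9 + 6.1) / 5 = 0.1200%
Mean R_m = (-0.4 + 8.8 − 4.6 − 3.7 + 2.7) / 5 = 0.5600%
Σ(R_i − R̄_i)(R_m − R̄_m) = 17.2040  ⇒  Cov = 17.2040 / 5 = 3.4408
Σ(R_m − R̄_m)² = 118.1720  ⇒  Var(R_m) = 118.1720 / 5 = 23.6344
β = Cov / Var(R_m) = 3.4408 / 23.6344 = 0.1456
MRP = 11.92% − 3.81% = 8.11%
E(R) = R_f + β × MRP = 3.81% + 0.1456 × 8.11% = 4.99%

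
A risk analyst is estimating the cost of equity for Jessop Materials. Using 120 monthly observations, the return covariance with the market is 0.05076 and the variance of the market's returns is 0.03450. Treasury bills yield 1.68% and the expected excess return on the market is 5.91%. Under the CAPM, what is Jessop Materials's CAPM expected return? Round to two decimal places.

β = Cov(R_i, R_m) / Var(R_m) = 0.05076 / 0.03450 = 1.4713
E(R) = R_f + β × MRP = 1.68% + 1.4713 × 5.91% = 10.38%

10.38%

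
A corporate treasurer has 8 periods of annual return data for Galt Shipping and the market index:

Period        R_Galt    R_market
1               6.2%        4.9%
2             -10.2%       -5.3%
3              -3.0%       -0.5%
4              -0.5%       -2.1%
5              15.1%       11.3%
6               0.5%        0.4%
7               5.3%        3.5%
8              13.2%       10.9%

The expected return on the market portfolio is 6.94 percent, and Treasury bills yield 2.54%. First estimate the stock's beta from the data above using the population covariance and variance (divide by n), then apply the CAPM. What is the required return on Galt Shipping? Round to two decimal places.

8.61%

Mean R_i = (6.2 − 10.2 − 3.0 − 0.5 + 15.1 + 0.5 + 5.3 + 13.2) / 8 = 3.3250%
Mean R_m = (4.9 − 5.3 − 0.5 − 2.1 + 11.3 + 0.4 + 3.5 + 10.9) / 8 = 2.8875%
Σ(R_i − R̄_i)(R_m − R̄_m) = 343.4425  ⇒  Cov = 343.4425 / 8 = 42.9303
Σ(R_m − R̄_m)² = 248.9688  ⇒  Var(R_m) = 248.9688 / 8 = 31.1211
β = Cov / Var(R_m) = 42.9303 / 31.1211 = 1.3795
MRP = 6.94% − 2.54% = 4.40%
E(R) = R_f + β × MRP = 2.54% + 1.3795 × 4.40% = 8.61%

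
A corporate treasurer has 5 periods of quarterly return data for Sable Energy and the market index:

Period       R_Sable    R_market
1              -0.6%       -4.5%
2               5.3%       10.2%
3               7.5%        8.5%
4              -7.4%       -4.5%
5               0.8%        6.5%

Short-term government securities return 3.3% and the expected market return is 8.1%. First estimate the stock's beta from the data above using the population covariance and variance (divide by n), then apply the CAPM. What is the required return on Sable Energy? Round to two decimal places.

Mean R_i = (-0.6 + 5.3 + 7.5 − 7.4 + 0.8) / 5 = 1.1200%
Mean R_m = (-4.5 + 10.2 + 8.5 − 4.5 + 6.5) / 5 = 3.2400%
Σ(R_i − R̄_i)(R_m − R̄_m) = 140.8660  ⇒  Cov = 140.8660 / 5 = 28.1732
Σ(R_m − R̄_m)² = 206.5520  ⇒  Var(R_m) = 206.5520 / 5 = 41.3104
β = Cov / Var(R_m) = 28.1732 / 41.3104 = 0.6820
MRP = 8.1% − 3.3% = 4.80%
E(R) = R_f + β × MRP = 3.3% + 0.6820 × 4.8% = 6.57%

6.57%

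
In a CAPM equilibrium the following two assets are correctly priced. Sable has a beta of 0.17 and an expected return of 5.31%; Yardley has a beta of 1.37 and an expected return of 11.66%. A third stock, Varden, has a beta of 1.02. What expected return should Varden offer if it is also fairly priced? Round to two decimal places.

9.81%

MRP (SML slope) = (11.66% − 5.31%) / (1.37 − 0.17) = 6.35% / 1.20 = 5.2917%
R_f (intercept) = 5.31% − 0.17 × 5.2917% = 4.4104%
E(R_Varden) = R_f + β × MRP = 4.4104% + 1.02 × 5.2917% = 9.81%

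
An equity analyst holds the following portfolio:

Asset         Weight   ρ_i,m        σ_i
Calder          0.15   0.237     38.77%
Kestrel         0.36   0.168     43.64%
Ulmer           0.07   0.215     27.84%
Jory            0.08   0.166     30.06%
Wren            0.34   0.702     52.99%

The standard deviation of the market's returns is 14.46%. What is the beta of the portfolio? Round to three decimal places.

1.209

β_Calder = 0.237 × 38.77% / 14.46% = 0.6354
β_Kestrel = 0.168 × 43.64% / 14.46% = 0.5070
β_Ulmer = 0.215 × 27.84% / 14.46% = 0.4139
β_Jory = 0.166 × 30.06% / 14.46% = 0.3451
β_Wren = 0.702 × 52.99% / 14.46% = 2.5725
β_P = Σ w_i β_i = 0.15×0.6354 + 0.36×0.5070 + 0.07×0.4139 + 0.08×0.3451 + 0.34×2.5725 = 1.2091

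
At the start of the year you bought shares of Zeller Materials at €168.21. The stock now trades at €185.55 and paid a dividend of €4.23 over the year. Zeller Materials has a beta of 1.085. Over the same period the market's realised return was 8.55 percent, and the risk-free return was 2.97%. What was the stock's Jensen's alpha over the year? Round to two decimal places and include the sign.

Realised HPR = (P1 + D1 − P0) / P0 = (185.55 + 4.23 − 168.21) / 168.21 = 21.57 / 168.21 = 12.8233%
MRP = 8.55% − 2.97% = 5.58%
CAPM required = R_f + β·MRP = 2.97% + 1.085 × 5.58% = 9.02430%
α = realised − required = 12.8233% − 9.02430% = +3.80%

+3.80%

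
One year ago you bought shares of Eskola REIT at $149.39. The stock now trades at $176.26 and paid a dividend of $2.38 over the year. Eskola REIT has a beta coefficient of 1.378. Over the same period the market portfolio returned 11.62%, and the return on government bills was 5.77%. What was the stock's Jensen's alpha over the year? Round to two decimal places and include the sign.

Realised HPR = (P1 + D1 − P0) / P0 = (176.26 + 2.38 − 149.39) / 149.39 = 29.25 / 149.39 = 19.5796%
MRP = 11.62% − 5.77% = 5.85%
CAPM required = R_f + β·MRP = 5.77% + 1.378 × 5.85% = 13.83130%
α = realised − required = 19.5796% − 13.83130% = +5.75%

+5.75%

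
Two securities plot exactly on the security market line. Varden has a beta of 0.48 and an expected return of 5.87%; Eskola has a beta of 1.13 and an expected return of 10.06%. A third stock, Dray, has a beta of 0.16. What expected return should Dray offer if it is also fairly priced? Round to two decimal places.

3.81%

MRP (SML slope) = (10.06% − 5.87%) / (1.13 − 0.48) = 4.19% / 0.65 = 6.4462%
R_f (intercept) = 5.87% − 0.48 × 6.4462% = 2.7758%
E(R_Dray) = R_f + β × MRP = 2.7758% + 0.16 × 6.4462% = 3.81%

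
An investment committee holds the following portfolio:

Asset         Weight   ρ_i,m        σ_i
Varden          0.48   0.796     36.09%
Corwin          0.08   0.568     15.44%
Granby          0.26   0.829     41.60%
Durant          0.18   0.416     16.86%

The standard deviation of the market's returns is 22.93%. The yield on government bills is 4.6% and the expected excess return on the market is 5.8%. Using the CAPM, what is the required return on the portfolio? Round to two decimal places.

10.85%

β_Varden = 0.796 × 36.09% / 22.93% = 1.2528
β_Corwin = 0.568 × 15.44% / 22.93% = 0.3825
β_Granby = 0.829 × 41.60% / 22.93% = 1.5040
β_Durant = 0.416 × 16.86% / 22.93% = 0.3059
β_P = Σ w_i β_i = 0.48×1.2528 + 0.08×0.3825 + 0.26×1.5040 + 0.18×0.3059 = 1.0780
E(R_P) = R_f + β_P × MRP = 4.6% + 1.0780 × 5.8% = 10.85%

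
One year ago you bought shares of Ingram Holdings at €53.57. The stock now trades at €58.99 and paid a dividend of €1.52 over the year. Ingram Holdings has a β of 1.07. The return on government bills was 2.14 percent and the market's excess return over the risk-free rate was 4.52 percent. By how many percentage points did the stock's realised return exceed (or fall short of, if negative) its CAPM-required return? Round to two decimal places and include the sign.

Realised HPR = (P1 + D1 − P0) / P0 = (58.99 + 1.52 − 53.57) / 53.57 = 6.94 / 53.57 = 12.9550%
CAPM required = R_f + β·MRP = 2.14% + 1.07 × 4.52% = 6.9764%
α = realised − required = 12.9550% − 6.9764% = +5.98%

+5.98%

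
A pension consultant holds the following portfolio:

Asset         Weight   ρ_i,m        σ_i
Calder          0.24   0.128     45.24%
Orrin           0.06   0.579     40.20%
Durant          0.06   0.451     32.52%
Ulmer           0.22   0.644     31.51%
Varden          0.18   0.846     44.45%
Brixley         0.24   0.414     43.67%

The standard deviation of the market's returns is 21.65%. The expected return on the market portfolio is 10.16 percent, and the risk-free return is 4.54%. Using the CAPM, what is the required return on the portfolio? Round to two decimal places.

9.53%

β_Calder = 0.128 × 45.24% / 21.65% = 0.2675
β_Orrin = 0.579 × 40.20% / 21.65% = 1.0751
β_Durant = 0.451 × 32.52% / 21.65% = 0.6774
β_Ulmer = 0.644 × 31.51% / 21.65% = 0.9373
β_Varden = 0.846 × 44.45% / 21.65% = 1.7369
β_Brixley = 0.414 × 43.67% / 21.65% = 0.8351
β_P = Σ w_i β_i = 0.24×0.2675 + 0.06×1.0751 + 0.06×0.6774 + 0.22×0.9373 + 0.18×1.7369 + 0.24×0.8351 = 0.8886
MRP = 10.16% − 4.54% = 5.62%
E(R_P) = R_f + β_P × MRP = 4.54% + 0.8886 × 5.62% = 9.53%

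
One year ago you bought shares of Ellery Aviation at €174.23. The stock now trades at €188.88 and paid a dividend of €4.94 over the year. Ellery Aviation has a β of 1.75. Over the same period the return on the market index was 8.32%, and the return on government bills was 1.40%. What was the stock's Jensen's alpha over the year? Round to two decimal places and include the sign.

-2.27%

Realised HPR = (P1 + D1 − P0) / P0 = (188.88 + 4.94 − 174.23) / 174.23 = 19.59 / 174.23 = 11.2438%
MRP = 8.32% − 1.40% = 6.92%
CAPM required = R_f + β·MRP = 1.40% + 1.75 × 6.92% = 13.5100%
α = realised − required = 11.2438% − 13.5100% = -2.27%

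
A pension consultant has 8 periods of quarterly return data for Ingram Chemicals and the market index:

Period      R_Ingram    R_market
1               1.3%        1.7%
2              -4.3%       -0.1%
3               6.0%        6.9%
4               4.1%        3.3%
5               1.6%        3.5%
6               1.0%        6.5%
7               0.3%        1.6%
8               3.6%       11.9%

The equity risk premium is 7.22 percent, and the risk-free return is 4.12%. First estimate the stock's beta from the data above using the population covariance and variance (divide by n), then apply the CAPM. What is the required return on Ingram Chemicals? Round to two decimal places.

Mean R_i = (1.3 − 4.3 + 6.0 + 4.1 + 1.6 + 1.0 + 0.3 + 3.6) / 8 = 1.7000%
Mean R_m = (1.7 − 0.1 + 6.9 + 3.3 + 3.5 + 6.5 + 1.6 + 11.9) / 8 = 4.4125%
Σ(R_i − R̄_i)(R_m − R̄_m) = 52.9800  ⇒  Cov = 52.9800 / 8 = 6.6225
Σ(R_m − R̄_m)² = 104.3088  ⇒  Var(R_m) = 104.3088 / 8 = 13.0386
β = Cov / Var(R_m) = 6.6225 / 13.0386 = 0.5079
E(R) = R_f + β × MRP = 4.12% + 0.5079 × 7.22% = 7.79%

7.79%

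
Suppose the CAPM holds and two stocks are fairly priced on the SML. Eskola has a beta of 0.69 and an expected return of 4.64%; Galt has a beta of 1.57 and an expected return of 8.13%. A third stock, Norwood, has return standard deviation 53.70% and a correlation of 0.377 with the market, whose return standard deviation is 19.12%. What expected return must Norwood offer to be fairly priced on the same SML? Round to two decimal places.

6.10%

MRP = (8.13% − 4.64%) / (1.57 − 0.69) = 3.9659%
R_f = 4.64% − 0.69 × 3.9659% = 1.9035%
β_Norwood = ρ·σ_i/σ_m = 0.377 × 53.70 / 19.12 = 1.0588
E(R_Norwood) = R_f + β × MRP = 1.9035% + 1.0588 × 3.9659% = 6.10%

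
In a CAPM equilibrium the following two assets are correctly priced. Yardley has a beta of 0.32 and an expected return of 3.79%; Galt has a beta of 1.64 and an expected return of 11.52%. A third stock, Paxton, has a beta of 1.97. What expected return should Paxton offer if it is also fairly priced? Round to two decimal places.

MRP (SML slope) = (11.52% − 3.79%) / (1.64 − 0.32) = 7.73% / 1.32 = 5.8561%
R_f (intercept) = 3.79% − 0.32 × 5.8561% = 1.9160%
E(R_Paxton) = R_f + β × MRP = 1.9160% + 1.97 × 5.8561% = 13.45%

13.45%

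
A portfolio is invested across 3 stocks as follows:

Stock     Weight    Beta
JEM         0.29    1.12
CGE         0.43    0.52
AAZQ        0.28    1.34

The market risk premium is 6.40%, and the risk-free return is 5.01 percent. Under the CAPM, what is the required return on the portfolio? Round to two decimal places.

10.92%

β_P = Σ w_i β_i = 0.29×1.12 + 0.43×0.52 + 0.28×1.34 = 0.9236
E(R_P) = R_f + β_P × MRP = 5.01% + 0.9236 × 6.40% = 10.92%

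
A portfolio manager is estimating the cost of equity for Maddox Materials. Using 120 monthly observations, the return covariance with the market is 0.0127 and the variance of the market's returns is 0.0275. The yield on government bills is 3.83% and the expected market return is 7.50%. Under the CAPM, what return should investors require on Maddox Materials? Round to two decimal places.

β = Cov(R_i, R_m) / Var(R_m) = 0.0127 / 0.0275 = 0.4618
MRP = 7.50% − 3.83% = 3.67%
E(R) = R_f + β × MRP = 3.83% + 0.4618 × 3.67% = 5.52%

5.52%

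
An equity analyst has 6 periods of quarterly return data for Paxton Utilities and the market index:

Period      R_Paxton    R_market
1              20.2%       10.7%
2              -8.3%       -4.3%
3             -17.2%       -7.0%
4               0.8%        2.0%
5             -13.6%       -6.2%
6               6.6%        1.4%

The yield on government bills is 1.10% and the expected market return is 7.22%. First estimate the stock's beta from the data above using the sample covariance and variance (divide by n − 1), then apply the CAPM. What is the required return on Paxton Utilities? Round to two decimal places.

Mean R_i = (20.2 − 8.3 − 17.2 + 0.8 − 13.6 + 6.6) / 6 = -1.9167%
Mean R_m = (10.7 − 4.3 − 7.0 + 2.0 − 6.2 + 1.4) / 6 = -0.5667%
Σ(R_i − R̄_i)(R_m − R̄_m) = 460.8733  ⇒  Cov = 460.8733 / 5 = 92.1747
Σ(R_m − R̄_m)² = 224.4533  ⇒  Var(R_m) = 224.4533 / 5 = 44.8907
β = Cov / Var(R_m) = 92.1747 / 44.8907 = 2.0533
MRP = 7.22% − 1.10% = 6.12%
E(R) = R_f + β × MRP = 1.10% + 2.0533 × 6.12% = 13.67%

13.67%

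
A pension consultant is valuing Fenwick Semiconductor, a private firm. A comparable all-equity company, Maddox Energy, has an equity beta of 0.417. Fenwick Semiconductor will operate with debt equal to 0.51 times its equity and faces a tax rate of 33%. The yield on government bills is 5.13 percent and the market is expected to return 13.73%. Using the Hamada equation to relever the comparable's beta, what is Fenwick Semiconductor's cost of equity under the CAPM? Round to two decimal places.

9.94%

β_L = β_U × [1 + (1 − t)(D/E)] = 0.417 × [1 + (1 − 0.33) × 0.51]
    = 0.417 × [1 + 0.67 × 0.51] = 0.417 × 1.3417 = 0.5595
MRP = 13.73% − 5.13% = 8.60%
E(R) = R_f + β_L × MRP = 5.13% + 0.5595 × 8.60% = 9.94%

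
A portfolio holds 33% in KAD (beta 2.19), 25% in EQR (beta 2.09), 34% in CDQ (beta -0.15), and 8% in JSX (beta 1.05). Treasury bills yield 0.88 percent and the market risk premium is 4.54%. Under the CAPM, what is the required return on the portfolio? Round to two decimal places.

β_P = Σ w_i β_i = 0.33×2.19 + 0.25×2.09 + 0.34×-0.15 + 0.08×1.05 = 1.2782
E(R_P) = R_f + β_P × MRP = 0.88% + 1.2782 × 4.54% = 6.68%

6.68%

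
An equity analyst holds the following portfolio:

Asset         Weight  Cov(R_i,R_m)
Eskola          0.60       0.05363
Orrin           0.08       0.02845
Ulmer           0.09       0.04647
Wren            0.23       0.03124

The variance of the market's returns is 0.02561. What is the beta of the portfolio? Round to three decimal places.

β_Eskola = 0.05363 / 0.02561 = 2.0941
β_Orrin = 0.02845 / 0.02561 = 1.1109
β_Ulmer = 0.04647 / 0.02561 = 1.8145
β_Wren = 0.03124 / 0.02561 = 1.2198
β_P = Σ w_i β_i = 0.60×2.0941 + 0.08×1.1109 + 0.09×1.8145 + 0.23×1.2198 = 1.7892

1.789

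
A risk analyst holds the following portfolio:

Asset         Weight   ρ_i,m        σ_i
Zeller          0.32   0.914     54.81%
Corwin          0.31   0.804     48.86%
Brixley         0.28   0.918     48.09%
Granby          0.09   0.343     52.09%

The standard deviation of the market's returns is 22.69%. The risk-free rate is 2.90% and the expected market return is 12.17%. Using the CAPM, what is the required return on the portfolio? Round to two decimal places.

20.13%

β_Zeller = 0.914 × 54.81% / 22.69% = 2.2079
β_Corwin = 0.804 × 48.86% / 22.69% = 1.7313
β_Brixley = 0.918 × 48.09% / 22.69% = 1.9456
β_Granby = 0.343 × 52.09% / 22.69% = 0.7874
β_P = Σ w_i β_i = 0.32×2.2079 + 0.31×1.7313 + 0.28×1.9456 + 0.09×0.7874 = 1.8589
MRP = 12.17% − 2.90% = 9.27%
E(R_P) = R_f + β_P × MRP = 2.90% + 1.8589 × 9.27% = 20.13%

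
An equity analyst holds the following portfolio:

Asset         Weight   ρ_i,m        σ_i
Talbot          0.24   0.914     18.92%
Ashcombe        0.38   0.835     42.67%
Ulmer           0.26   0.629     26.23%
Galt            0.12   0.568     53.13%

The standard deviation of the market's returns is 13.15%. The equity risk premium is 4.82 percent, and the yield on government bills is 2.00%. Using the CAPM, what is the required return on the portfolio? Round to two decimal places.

11.38%

β_Talbot = 0.914 × 18.92% / 13.15% = 1.3150
β_Ashcombe = 0.835 × 42.67% / 13.15% = 2.7095
β_Ulmer = 0.629 × 26.23% / 13.15% = 1.2547
β_Galt = 0.568 × 53.13% / 13.15% = 2.2949
β_P = Σ w_i β_i = 0.24×1.3150 + 0.38×2.7095 + 0.26×1.2547 + 0.12×2.2949 = 1.9468
E(R_P) = R_f + β_P × MRP = 2.00% + 1.9468 × 4.82% = 11.38%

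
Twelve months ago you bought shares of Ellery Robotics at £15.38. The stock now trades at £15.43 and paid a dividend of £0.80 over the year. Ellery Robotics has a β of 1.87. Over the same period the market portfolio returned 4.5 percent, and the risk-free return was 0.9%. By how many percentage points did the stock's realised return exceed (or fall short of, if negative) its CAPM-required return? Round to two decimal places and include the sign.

-2.11%

Realised HPR = (P1 + D1 − P0) / P0 = (15.43 + 0.80 − 15.38) / 15.38 = 0.85 / 15.38 = 5.5267%
MRP = 4.5% − 0.9% = 3.60%
CAPM required = R_f + β·MRP = 0.9% + 1.87 × 3.6% = 7.6320%
α = realised − required = 5.5267% − 7.6320% = -2.11%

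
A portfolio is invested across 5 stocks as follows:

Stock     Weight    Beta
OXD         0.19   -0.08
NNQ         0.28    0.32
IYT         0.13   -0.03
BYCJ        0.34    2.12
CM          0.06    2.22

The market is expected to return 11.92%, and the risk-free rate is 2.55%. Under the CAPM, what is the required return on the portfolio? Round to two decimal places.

β_P = Σ w_i β_i = 0.19×-0.08 + 0.28×0.32 + 0.13×-0.03 + 0.34×2.12 + 0.06×2.22 = 0.9245
MRP = 11.92% − 2.55% = 9.37%
E(R_P) = R_f + β_P × MRP = 2.55% + 0.9245 × 9.37% = 11.21%

11.21%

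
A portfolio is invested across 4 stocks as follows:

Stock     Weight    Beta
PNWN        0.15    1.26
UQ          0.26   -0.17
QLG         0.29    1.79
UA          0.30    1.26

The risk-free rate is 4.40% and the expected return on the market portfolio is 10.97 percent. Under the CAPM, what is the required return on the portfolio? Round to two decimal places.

11.25%

β_P = Σ w_i β_i = 0.15×1.26 + 0.26×-0.17 + 0.29×1.79 + 0.30×1.26 = 1.0419
MRP = 10.97% − 4.40% = 6.57%
E(R_P) = R_f + β_P × MRP = 4.40% + 1.0419 × 6.57% = 11.25%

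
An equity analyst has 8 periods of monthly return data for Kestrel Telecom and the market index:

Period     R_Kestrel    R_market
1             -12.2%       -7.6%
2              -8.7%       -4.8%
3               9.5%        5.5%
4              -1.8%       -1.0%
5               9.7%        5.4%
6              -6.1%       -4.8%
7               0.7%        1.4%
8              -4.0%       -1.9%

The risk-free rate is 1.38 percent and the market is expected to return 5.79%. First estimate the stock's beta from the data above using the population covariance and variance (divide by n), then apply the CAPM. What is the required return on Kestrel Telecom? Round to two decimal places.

Mean R_i = (-12.2 − 8.7 + 9.5 − 1.8 + 9.7 − 6.1 + 0.7 − 4.0) / 8 = -1.6125%
Mean R_m = (-7.6 − 4.8 + 5.5 − 1.0 + 5.4 − 4.8 + 1.4 − 1.9) / 8 = -0.9750%
Σ(R_i − R̄_i)(R_m − R̄_m) = 266.1925  ⇒  Cov = 266.1925 / 8 = 33.2741
Σ(R_m − R̄_m)² = 162.2150  ⇒  Var(R_m) = 162.2150 / 8 = 20.2769
β = Cov / Var(R_m) = 33.2741 / 20.2769 = 1.6410
MRP = 5.79% − 1.38% = 4.41%
E(R) = R_f + β × MRP = 1.38% + 1.6410 × 4.41% = 8.62%

8.62%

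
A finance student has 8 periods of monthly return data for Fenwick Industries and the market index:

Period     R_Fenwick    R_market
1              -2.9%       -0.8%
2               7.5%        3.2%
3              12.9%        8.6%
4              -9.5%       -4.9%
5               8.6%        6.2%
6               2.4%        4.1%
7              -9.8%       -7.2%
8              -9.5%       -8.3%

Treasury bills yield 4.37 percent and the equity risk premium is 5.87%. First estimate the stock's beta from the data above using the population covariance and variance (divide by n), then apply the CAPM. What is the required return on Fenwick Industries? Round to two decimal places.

Mean R_i = (-2.9 + 7.5 + 12.9 − 9.5 + 8.6 + 2.4 − 9.8 − 9.5) / 8 = -0.0375%
Mean R_m = (-0.8 + 3.2 + 8.6 − 4.9 + 6.2 + 4.1 − 7.2 − 8.3) / 8 = 0.1125%
Σ(R_i − R̄_i)(R_m − R̄_m) = 396.4138  ⇒  Cov = 396.4138 / 8 = 49.5517
Σ(R_m − R̄_m)² = 284.7288  ⇒  Var(R_m) = 284.7288 / 8 = 35.5911
β = Cov / Var(R_m) = 49.5517 / 35.5911 = 1.3922
E(R) = R_f + β × MRP = 4.37% + 1.3922 × 5.87% = 12.54%

12.54%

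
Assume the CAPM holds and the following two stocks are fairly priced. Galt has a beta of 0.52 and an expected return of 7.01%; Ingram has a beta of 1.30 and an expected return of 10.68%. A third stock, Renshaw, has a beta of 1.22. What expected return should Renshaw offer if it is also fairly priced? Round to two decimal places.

10.30%

MRP (SML slope) = (10.68% − 7.01%) / (1.30 − 0.52) = 3.67% / 0.78 = 4.7051%
R_f (intercept) = 7.01% − 0.52 × 4.7051% = 4.5633%
E(R_Renshaw) = R_f + β × MRP = 4.5633% + 1.22 × 4.7051% = 10.30%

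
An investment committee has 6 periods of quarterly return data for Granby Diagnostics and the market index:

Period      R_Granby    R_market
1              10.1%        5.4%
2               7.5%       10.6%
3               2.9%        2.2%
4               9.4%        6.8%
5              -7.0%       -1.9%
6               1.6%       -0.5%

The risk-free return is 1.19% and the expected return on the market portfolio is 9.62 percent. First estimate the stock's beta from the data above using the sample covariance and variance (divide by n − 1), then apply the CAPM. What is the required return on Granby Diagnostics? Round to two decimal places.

Mean R_i = (10.1 + 7.5 + 2.9 + 9.4 − 7.0 + 1.6) / 6 = 4.0833%
Mean R_m = (5.4 + 10.6 + 2.2 + 6.8 − 1.9 − 0.5) / 6 = 3.7667%
Σ(R_i − R̄_i)(R_m − R̄_m) = 124.5567  ⇒  Cov = 124.5567 / 5 = 24.9113
Σ(R_m − R̄_m)² = 111.3333  ⇒  Var(R_m) = 111.3333 / 5 = 22.2667
β = Cov / Var(R_m) = 24.9113 / 22.2667 = 1.1188
MRP = 9.62% − 1.19% = 8.43%
E(R) = R_f + β × MRP = 1.19% + 1.1188 × 8.43% = 10.62%

10.62%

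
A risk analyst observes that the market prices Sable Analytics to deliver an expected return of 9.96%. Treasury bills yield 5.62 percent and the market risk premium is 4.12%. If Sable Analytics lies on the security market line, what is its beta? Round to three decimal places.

1.053

β = (E(R) − R_f) / MRP = (9.96% − 5.62%) / 4.12% = 4.34% / 4.12% = 1.053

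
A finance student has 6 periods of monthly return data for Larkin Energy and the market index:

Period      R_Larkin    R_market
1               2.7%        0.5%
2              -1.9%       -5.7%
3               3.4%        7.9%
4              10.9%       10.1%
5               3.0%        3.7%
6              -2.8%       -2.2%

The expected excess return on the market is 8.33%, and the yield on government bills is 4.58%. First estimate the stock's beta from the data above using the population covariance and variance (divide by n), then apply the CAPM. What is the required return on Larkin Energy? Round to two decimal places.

10.54%

Mean R_i = (2.7 − 1.9 + 3.4 + 10.9 + 3.0 − 2.8) / 6 = 2.5500%
Mean R_m = (0.5 − 5.7 + 7.9 + 10.1 + 3.7 − 2.2) / 6 = 2.3833%
Σ(R_i − R̄_i)(R_m − R̄_m) = 129.9250  ⇒  Cov = 129.9250 / 6 = 21.6542
Σ(R_m − R̄_m)² = 181.6083  ⇒  Var(R_m) = 181.6083 / 6 = 30.2681
β = Cov / Var(R_m) = 21.6542 / 30.2681 = 0.7154
E(R) = R_f + β × MRP = 4.58% + 0.7154 × 8.33% = 10.54%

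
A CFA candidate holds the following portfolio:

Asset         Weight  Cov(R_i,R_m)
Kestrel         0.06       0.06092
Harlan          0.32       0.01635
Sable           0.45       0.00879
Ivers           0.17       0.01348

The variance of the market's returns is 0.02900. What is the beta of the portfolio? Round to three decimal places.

0.522

β_Kestrel = 0.06092 / 0.02900 = 2.1007
β_Harlan = 0.01635 / 0.02900 = 0.5638
β_Sable = 0.00879 / 0.02900 = 0.3031
β_Ivers = 0.01348 / 0.02900 = 0.4648
β_P = Σ w_i β_i = 0.06×2.1007 + 0.32×0.5638 + 0.45×0.3031 + 0.17×0.4648 = 0.5219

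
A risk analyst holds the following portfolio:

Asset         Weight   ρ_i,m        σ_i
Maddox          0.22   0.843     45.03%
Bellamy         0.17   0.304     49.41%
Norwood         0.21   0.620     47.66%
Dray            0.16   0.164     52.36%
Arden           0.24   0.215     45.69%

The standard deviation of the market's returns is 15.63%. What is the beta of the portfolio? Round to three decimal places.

1.333

β_Maddox = 0.843 × 45.03% / 15.63% = 2.4287
β_Bellamy = 0.304 × 49.41% / 15.63% = 0.9610
β_Norwood = 0.620 × 47.66% / 15.63% = 1.8905
β_Dray = 0.164 × 52.36% / 15.63% = 0.5494
β_Arden = 0.215 × 45.69% / 15.63% = 0.6285
β_P = Σ w_i β_i = 0.22×2.4287 + 0.17×0.9610 + 0.21×1.8905 + 0.16×0.5494 + 0.24×0.6285 = 1.3334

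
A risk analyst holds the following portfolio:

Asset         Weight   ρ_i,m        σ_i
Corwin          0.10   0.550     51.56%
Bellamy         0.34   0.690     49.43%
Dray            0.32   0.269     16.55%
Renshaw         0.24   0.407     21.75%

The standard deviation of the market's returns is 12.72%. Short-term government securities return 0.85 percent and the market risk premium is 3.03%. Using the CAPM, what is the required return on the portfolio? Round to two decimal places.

5.13%

β_Corwin = 0.550 × 51.56% / 12.72% = 2.2294
β_Bellamy = 0.690 × 49.43% / 12.72% = 2.6813
β_Dray = 0.269 × 16.55% / 12.72% = 0.3500
β_Renshaw = 0.407 × 21.75% / 12.72% = 0.6959
β_P = Σ w_i β_i = 0.10×2.2294 + 0.34×2.6813 + 0.32×0.3500 + 0.24×0.6959 = 1.4136
E(R_P) = R_f + β_P × MRP = 0.85% + 1.4136 × 3.03% = 5.13%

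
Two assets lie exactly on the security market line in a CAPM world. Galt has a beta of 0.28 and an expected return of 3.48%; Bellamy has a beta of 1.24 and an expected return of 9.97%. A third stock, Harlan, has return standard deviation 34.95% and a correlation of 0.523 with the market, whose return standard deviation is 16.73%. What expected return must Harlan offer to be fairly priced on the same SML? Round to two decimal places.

8.97%

MRP = (9.97% − 3.48%) / (1.24 − 0.28) = 6.7604%
R_f = 3.48% − 0.28 × 6.7604% = 1.5871%
β_Harlan = ρ·σ_i/σ_m = 0.523 × 34.95 / 16.73 = 1.0926
E(R_Harlan) = R_f + β × MRP = 1.5871% + 1.0926 × 6.7604% = 8.97%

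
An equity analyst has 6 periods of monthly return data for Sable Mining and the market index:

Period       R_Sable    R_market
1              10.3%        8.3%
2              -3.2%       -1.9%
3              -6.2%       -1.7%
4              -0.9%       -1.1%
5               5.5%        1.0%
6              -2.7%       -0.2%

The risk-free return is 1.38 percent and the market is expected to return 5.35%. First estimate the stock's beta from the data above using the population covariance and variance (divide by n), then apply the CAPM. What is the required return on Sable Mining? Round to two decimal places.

7.09%

Mean R_i = (10.3 − 3.2 − 6.2 − 0.9 + 5.5 − 2.7) / 6 = 0.4667%
Mean R_m = (8.3 − 1.9 − 1.7 − 1.1 + 1.0 − 0.2) / 6 = 0.7333%
Σ(R_i − R̄_i)(R_m − R̄_m) = 107.0867  ⇒  Cov = 107.0867 / 6 = 17.8478
Σ(R_m − R̄_m)² = 74.4133  ⇒  Var(R_m) = 74.4133 / 6 = 12.4022
β = Cov / Var(R_m) = 17.8478 / 12.4022 = 1.4391
MRP = 5.35% − 1.38% = 3.97%
E(R) = R_f + β × MRP = 1.38% + 1.4391 × 3.97% = 7.09%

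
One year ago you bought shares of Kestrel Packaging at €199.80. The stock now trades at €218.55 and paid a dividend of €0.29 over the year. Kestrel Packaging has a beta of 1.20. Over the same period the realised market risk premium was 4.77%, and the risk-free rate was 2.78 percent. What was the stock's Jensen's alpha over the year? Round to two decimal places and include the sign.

+1.03%

Realised HPR = (P1 + D1 − P0) / P0 = (218.55 + 0.29 − 199.80) / 199.80 = 19.04 / 199.80 = 9.5295%
CAPM required = R_f + β·MRP = 2.78% + 1.20 × 4.77% = 8.5040%
α = realised − required = 9.5295% − 8.5040% = +1.03%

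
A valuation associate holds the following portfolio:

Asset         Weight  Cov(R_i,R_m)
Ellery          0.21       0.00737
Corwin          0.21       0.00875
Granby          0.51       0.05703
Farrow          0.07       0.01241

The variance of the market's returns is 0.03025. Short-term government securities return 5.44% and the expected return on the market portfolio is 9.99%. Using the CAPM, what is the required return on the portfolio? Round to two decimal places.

β_Ellery = 0.00737 / 0.03025 = 0.2436
β_Corwin = 0.00875 / 0.03025 = 0.2893
β_Granby = 0.05703 / 0.03025 = 1.8853
β_Farrow = 0.01241 / 0.03025 = 0.4102
β_P = Σ w_i β_i = 0.21×0.2436 + 0.21×0.2893 + 0.51×1.8853 + 0.07×0.4102 = 1.1021
MRP = 9.99% − 5.44% = 4.55%
E(R_P) = R_f + β_P × MRP = 5.44% + 1.1021 × 4.55% = 10.45%

10.45%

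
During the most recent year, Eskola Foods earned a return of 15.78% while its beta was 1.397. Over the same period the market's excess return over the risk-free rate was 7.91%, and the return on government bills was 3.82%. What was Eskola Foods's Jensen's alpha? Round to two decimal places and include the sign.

CAPM benchmark = R_f + β(R_m − R_f) = 3.82% + 1.397 × 7.91% = 14.87027%
α = actual − benchmark = 15.78% − 14.87027% = +0.91%

+0.91%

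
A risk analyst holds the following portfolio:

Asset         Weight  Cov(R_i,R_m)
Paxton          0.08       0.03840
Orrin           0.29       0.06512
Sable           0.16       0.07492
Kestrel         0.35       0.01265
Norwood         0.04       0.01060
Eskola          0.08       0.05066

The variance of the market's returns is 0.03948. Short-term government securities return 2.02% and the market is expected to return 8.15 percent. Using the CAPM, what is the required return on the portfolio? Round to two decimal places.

8.67%

β_Paxton = 0.03840 / 0.03948 = 0.9726
β_Orrin = 0.06512 / 0.03948 = 1.6494
β_Sable = 0.07492 / 0.03948 = 1.8977
β_Kestrel = 0.01265 / 0.03948 = 0.3204
β_Norwood = 0.01060 / 0.03948 = 0.2685
β_Eskola = 0.05066 / 0.03948 = 1.2832
β_P = Σ w_i β_i = 0.08×0.9726 + 0.29×1.6494 + 0.16×1.8977 + 0.35×0.3204 + 0.04×0.2685 + 0.08×1.2832 = 1.0853
MRP = 8.15% − 2.02% = 6.13%
E(R_P) = R_f + β_P × MRP = 2.02% + 1.0853 × 6.13% = 8.67%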